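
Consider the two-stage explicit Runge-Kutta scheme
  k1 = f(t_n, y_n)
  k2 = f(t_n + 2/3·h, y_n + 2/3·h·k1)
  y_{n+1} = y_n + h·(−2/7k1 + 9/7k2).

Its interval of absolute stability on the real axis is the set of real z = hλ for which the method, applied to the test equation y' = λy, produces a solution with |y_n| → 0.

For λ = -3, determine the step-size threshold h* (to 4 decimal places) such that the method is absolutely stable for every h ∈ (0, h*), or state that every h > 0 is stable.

(-1.1667,0); λ=-3 ⇒ h* = (7/6)/3 = 0.3889.

Set f=λy, z=hλ:
  k1=λy_n ⇒ h·k1=z·y_n;  k2=λ(1+2/3z)y_n ⇒ h·k2=z(1+2/3z)y_n
  y_{n+1}/y_n = 1 − 2/7z + 9/7z(1+2/3z) = 1 + z + 6/7z²
  R(z) = 1 + z + 6/7z².

Find x<0 with |R(x)|<1.
x=-0.49: |R|=0.7158
R=1: x+6/7x²=0 ⇒ x=−7/6=-1.1667; min R=1−1/(4·6/7)=0.7083>−1
Confirm numerically:
  x=-0.865: |R|=0.77634 <1
  x=-0.725: |R|=0.72554 <1
  x=-0.633: |R|=0.71045 <1
  x=-1.765: |R|=1.90519 >1
  x=-1.655: |R|=1.69274 >1
So |R|<1 on (-1.1667, 0).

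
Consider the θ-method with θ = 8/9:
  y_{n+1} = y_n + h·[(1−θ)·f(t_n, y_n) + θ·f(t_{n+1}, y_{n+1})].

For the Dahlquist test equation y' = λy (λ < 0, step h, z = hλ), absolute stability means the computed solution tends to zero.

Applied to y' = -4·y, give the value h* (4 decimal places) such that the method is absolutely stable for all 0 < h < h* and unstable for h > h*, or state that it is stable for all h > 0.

unbounded; (−∞, 0). Any h>0 works for λ=-4.

Set f=λy, z=hλ:
  y_{n+1} = y_n + z·[1/9·y_n + 8/9·y_{n+1}] ⇒ (1 − 8/9z)y_{n+1} = (1 + 1/9z)y_n
  Hence R(z) = (1 + 1/9z)/(1 − 8/9z).

Boundary: |R(x)|=1, x<0.
x=-1.51: |R|=0.3553
x=-2: |R|=0.2800
x=-10: |R|=0.0112
x=-100: |R|=0.1125
θ=8/9≥1/2 ⇒ |1+1/9x|<|1−8/9x| ∀x<0 ⇒ interval (−∞,0).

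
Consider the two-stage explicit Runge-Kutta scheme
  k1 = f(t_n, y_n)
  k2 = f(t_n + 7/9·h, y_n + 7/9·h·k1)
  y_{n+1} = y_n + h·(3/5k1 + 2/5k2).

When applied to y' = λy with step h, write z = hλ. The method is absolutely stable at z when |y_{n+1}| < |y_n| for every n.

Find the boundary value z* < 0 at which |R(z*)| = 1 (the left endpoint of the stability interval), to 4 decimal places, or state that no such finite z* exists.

Test eqn y'=λy, z=hλ:
  k1=λy_n ⇒ h·k1=z·y_n;  k2=λ(1+7/9z)y_n ⇒ h·k2=z(1+7/9z)y_n
  y_{n+1}/y_n = 1 + 3/5z + 2/5z(1+7/9z) = 1 + z + 14/45z²
  Hence R(z) = 1 + z + 14/45z².

Boundary: |R(x)|=1, x<0.
x=-0.59: |R|=0.5183
R=1: x+14/45x²=0 ⇒ x=−45/14=-3.2143; min R=1−1/(4·14/45)=0.1964>−1
Confirm numerically:
  x=-2.749: |R|=0.60207 <1
  x=-2.741: |R|=0.59640 <1
  x=-2.117: |R|=0.27730 <1
  x=-1.731: |R|=0.20120 <1
  x=-3.686: |R|=1.54094 >1
  x=-3.472: |R|=1.27838 >1
  x=-3.397: |R|=1.19310 >1
Interval (-3.2143, 0).

z* = -3.2143.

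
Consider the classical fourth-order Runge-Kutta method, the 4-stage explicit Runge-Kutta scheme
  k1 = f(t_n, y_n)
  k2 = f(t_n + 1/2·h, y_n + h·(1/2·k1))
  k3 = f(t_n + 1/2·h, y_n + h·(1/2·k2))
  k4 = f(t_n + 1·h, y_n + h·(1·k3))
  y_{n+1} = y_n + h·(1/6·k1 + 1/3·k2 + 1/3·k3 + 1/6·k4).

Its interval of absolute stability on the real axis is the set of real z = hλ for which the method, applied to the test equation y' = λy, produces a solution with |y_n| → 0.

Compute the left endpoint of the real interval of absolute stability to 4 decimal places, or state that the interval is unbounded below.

left endpoint -2.7853.

Set f=λy, z=hλ:
  order 4, 4-stage ⇒ R(z)=1+z+z^2/2+z^3/6+z^4/24
  (e.g. R(-0.96)=0.38873, |R|=0.38873)

Need |R(x)|<1, x<0.
x=-0.96: |R|=0.3887
|R(-3.06)|=1.4996 |R(-2.51)|=0.6583 |R(-2.15)|=0.3952
Bisect:
  x_lo=-3.0884 |R|=1.5617  x_hi=-0.2958 |R|=0.7440
  mid=-1.69206 |R|=0.27361 →hi
  mid=-2.39021 |R|=0.55041 →hi
  mid=-2.73929 |R|=0.93283 →hi
  mid=-2.91383 |R|=1.21172 →lo
  mid=-2.82656 |R|=1.06402 →lo
  mid=-2.78292 |R|=0.99643 →hi
  mid=-2.80474 |R|=1.02972 →lo
  mid=-2.79383 |R|=1.01295 →lo
  ...
  [-2.78531,-2.78514] ⇒ x*=-2.7853
Stable set (-2.7853, 0).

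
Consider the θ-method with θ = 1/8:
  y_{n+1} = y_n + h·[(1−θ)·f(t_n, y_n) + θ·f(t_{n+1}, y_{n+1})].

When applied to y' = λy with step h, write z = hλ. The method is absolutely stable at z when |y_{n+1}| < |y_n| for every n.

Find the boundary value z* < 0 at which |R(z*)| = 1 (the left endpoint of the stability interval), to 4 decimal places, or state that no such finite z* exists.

On y'=λy, z=hλ:
  y_{n+1} = y_n + z·[7/8·y_n + 1/8·y_{n+1}] ⇒ (1 − 1/8z)y_{n+1} = (1 + 7/8z)y_n
  so R(z) = (1 + 7/8z)/(1 − 1/8z).

Solve |R(x)|<1 on ℝ⁻.
x=-0.54: |R|=0.4941
R=−1: 1+7/8x = −1+1/8x ⇒ -3/4x=2 ⇒ x=2/(-3/4)=-2.6667
Confirm numerically:
  x=-1.602: |R|=0.33472 <1
  x=-1.220: |R|=0.05857 <1
  x=-1.176: |R|=0.02528 <1
  x=-3.227: |R|=1.29946 >1
  x=-3.044: |R|=1.20500 >1
  x=-2.906: |R|=1.13167 >1
Interval (-2.6667, 0).

z* = -2.6667.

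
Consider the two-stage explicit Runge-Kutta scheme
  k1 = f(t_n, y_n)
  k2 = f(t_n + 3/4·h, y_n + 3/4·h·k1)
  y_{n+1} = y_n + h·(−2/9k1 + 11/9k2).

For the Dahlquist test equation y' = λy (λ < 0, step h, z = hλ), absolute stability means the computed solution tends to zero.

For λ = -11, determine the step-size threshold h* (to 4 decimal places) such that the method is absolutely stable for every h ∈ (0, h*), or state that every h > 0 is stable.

(-1.0909,0); λ=-11 ⇒ h* = (12/11)/11 = 0.0992.

On y'=λy, z=hλ:
  k1=λy_n ⇒ h·k1=z·y_n;  k2=λ(1+3/4z)y_n ⇒ h·k2=z(1+3/4z)y_n
  y_{n+1}/y_n = 1 − 2/9z + 11/9z(1+3/4z) = 1 + z + 11/12z²
  Hence R(z) = 1 + z + 11/12z².

Solve |R(x)|<1 on ℝ⁻.
x=-1.24: |R|=1.1695
R=1: x+11/12x²=0 ⇒ x=−12/11=-1.0909; min R=1−1/(4·11/12)=0.7273>−1
Confirm numerically:
  x=-0.818: |R|=0.79536 <1
  x=-0.788: |R|=0.78120 <1
  x=-0.523: |R|=0.72773 <1
  x=-0.495: |R|=0.72961 <1
  x=-1.609: |R|=1.76414 >1
  x=-1.273: |R|=1.21248 >1
  x=-1.158: |R|=1.07122 >1
So |R|<1 on (-1.0909, 0).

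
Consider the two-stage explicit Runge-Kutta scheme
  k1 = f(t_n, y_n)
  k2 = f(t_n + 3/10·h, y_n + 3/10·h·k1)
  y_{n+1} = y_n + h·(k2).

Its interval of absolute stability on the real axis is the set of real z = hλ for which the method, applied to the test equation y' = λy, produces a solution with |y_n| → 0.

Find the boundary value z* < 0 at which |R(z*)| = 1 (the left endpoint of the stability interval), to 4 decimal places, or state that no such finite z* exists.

With y'=λy (z=hλ):
  k1=λy_n ⇒ h·k1=z·y_n;  k2=λ(1+3/10z)y_n ⇒ h·k2=z(1+3/10z)y_n
  y_{n+1}/y_n = 1 + z(1+3/10z) = 1 + z + 3/10z²
  R(z) = 1 + z + 3/10z².

Solve |R(x)|<1 on ℝ⁻.
x=-1.8: |R|=0.1720
R=1: x+3/10x²=0 ⇒ x=−10/3=-3.3333; min R=1−1/(4·3/10)=0.1667>−1
Confirm numerically:
  x=-2.274: |R|=0.27732 <1
  x=-2.213: |R|=0.25621 <1
  x=-1.783: |R|=0.17073 <1
  x=-3.919: |R|=1.68857 >1
  x=-3.854: |R|=1.60199 >1
  x=-3.358: |R|=1.02485 >1
Interval (-3.3333, 0).

left endpoint -3.3333.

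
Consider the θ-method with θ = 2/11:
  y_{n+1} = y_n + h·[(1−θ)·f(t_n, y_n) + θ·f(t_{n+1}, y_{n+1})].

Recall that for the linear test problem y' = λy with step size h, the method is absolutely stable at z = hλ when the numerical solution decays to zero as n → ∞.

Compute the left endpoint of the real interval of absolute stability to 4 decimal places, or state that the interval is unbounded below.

left endpoint -3.1429.

Set f=λy, z=hλ:
  y_{n+1} = y_n + z·[9/11·y_n + 2/11·y_{n+1}] ⇒ (1 − 2/11z)y_{n+1} = (1 + 9/11z)y_n
  R(z) = (1 + 9/11z)/(1 − 2/11z).

Need |R(x)|<1, x<0.
x=-0.79: |R|=0.3092
R=−1: 1+9/11x = −1+2/11x ⇒ -7/11x=2 ⇒ x=2/(-7/11)=-3.1429
Confirm numerically:
  x=-2.787: |R|=0.84970 <1
  x=-2.685: |R|=0.80422 <1
  x=-2.606: |R|=0.76820 <1
  x=-2.155: |R|=0.54833 <1
  x=-3.640: |R|=1.19037 >1
  x=-3.603: |R|=1.17692 >1
Interval (-3.1429, 0).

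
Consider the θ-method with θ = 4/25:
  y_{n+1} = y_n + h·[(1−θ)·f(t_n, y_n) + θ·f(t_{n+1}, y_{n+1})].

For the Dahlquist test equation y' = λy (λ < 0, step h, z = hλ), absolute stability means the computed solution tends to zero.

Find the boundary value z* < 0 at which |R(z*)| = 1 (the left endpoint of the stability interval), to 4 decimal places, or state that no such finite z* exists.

With y'=λy (z=hλ):
  y_{n+1} = y_n + z·[21/25·y_n + 4/25·y_{n+1}] ⇒ (1 − 4/25z)y_{n+1} = (1 + 21/25z)y_n
  Hence R(z) = (1 + 21/25z)/(1 − 4/25z).

Find x<0 with |R(x)|<1.
x=-1.63: |R|=0.2928
R=−1: 1+21/25x = −1+4/25x ⇒ -17/25x=2 ⇒ x=2/(-17/25)=-2.9412
Confirm numerically:
  x=-2.500: |R|=0.78571 <1
  x=-2.255: |R|=0.65711 <1
  x=-2.117: |R|=0.58136 <1
  x=-3.206: |R|=1.11902 >1
  x=-3.153: |R|=1.09574 >1
  x=-3.023: |R|=1.03750 >1
So |R|<1 on (-2.9412, 0).

left endpoint -2.9412.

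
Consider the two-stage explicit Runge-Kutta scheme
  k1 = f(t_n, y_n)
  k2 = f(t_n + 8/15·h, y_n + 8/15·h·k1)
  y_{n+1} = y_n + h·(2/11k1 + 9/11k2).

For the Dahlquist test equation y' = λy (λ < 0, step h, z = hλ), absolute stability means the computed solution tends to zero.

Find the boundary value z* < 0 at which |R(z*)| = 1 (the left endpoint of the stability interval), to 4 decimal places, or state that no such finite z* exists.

With y'=λy (z=hλ):
  k1=λy_n ⇒ h·k1=z·y_n;  k2=λ(1+8/15z)y_n ⇒ h·k2=z(1+8/15z)y_n
  y_{n+1}/y_n = 1 + 2/11z + 9/11z(1+8/15z) = 1 + z + 24/55z²
  Hence R(z) = 1 + z + 24/55z².

Boundary: |R(x)|=1, x<0.
x=-0.65: |R|=0.5344
R=1: x+24/55x²=0 ⇒ x=−55/24=-2.2917; min R=1−1/(4·24/55)=0.4271>−1
Confirm numerically:
  x=-2.109: |R|=0.83189 <1
  x=-2.062: |R|=0.79335 <1
  x=-1.449: |R|=0.46719 <1
  x=-2.891: |R|=1.75608 >1
  x=-2.581: |R|=1.32586 >1
  x=-2.384: |R|=1.09605 >1
Interval (-2.2917, 0).

left endpoint -2.2917.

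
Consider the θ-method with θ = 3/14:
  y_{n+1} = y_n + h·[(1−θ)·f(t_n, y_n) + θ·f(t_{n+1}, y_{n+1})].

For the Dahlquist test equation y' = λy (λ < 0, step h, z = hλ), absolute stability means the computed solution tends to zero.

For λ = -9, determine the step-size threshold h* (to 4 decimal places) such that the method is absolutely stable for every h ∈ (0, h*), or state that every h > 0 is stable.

Set f=λy, z=hλ:
  y_{n+1} = y_n + z·[11/14·y_n + 3/14·y_{n+1}] ⇒ (1 − 3/14z)y_{n+1} = (1 + 11/14z)y_n
  ⇒ R(z) = (1 + 11/14z)/(1 − 3/14z).

Need |R(x)|<1, x<0.
x=-0.77: |R|=0.3391
R=−1: 1+11/14x = −1+3/14x ⇒ -4/7x=2 ⇒ x=2/(-4/7)=-3.5000
Confirm numerically:
  x=-2.821: |R|=0.75818 <1
  x=-2.653: |R|=0.69142 <1
  x=-1.537: |R|=0.15620 <1
  x=-3.902: |R|=1.12511 >1
  x=-3.855: |R|=1.11109 >1
  x=-3.756: |R|=1.08105 >1
Stable set (-3.5000, 0).

(-3.5000,0); λ=-9 ⇒ h* = (7/2)/9 = 0.3889.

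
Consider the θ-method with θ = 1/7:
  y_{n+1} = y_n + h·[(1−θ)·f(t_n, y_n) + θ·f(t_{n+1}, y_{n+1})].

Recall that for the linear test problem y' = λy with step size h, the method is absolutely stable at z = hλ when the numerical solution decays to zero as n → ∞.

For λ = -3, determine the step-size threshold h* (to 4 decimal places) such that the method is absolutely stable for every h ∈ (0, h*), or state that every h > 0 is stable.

(-2.8000,0); λ=-3 ⇒ h* = (14/5)/3 = 0.9333.

On y'=λy, z=hλ:
  y_{n+1} = y_n + z·[6/7·y_n + 1/7·y_{n+1}] ⇒ (1 − 1/7z)y_{n+1} = (1 + 6/7z)y_n
  ⇒ R(z) = (1 + 6/7z)/(1 − 1/7z).

Boundary: |R(x)|=1, x<0.
x=-1.64: |R|=0.3287
R=−1: 1+6/7x = −1+1/7x ⇒ -5/7x=2 ⇒ x=2/(-5/7)=-2.8000
Confirm numerically:
  x=-2.468: |R|=0.82467 <1
  x=-2.366: |R|=0.76831 <1
  x=-2.055: |R|=0.58863 <1
  x=-1.738: |R|=0.39231 <1
  x=-3.386: |R|=1.28211 >1
  x=-2.986: |R|=1.09313 >1
Stable set (-2.8000, 0).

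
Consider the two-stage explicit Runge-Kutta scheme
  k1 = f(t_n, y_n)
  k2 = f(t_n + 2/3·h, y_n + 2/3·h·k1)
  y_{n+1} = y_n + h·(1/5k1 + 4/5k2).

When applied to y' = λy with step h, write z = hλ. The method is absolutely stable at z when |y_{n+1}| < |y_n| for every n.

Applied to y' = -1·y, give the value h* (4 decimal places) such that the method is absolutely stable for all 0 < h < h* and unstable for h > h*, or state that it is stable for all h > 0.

(-1.8750,0); λ=-1 ⇒ h* = (15/8)/1 = 1.8750.

Set f=λy, z=hλ:
  k1=λy_n ⇒ h·k1=z·y_n;  k2=λ(1+2/3z)y_n ⇒ h·k2=z(1+2/3z)y_n
  y_{n+1}/y_n = 1 + 1/5z + 4/5z(1+2/3z) = 1 + z + 8/15z²
  Hence R(z) = 1 + z + 8/15z².

Need |R(x)|<1, x<0.
x=-0.58: |R|=0.5994
R=1: x+8/15x²=0 ⇒ x=−15/8=-1.8750; min R=1−1/(4·8/15)=0.5312>−1
Confirm numerically:
  x=-1.126: |R|=0.55020 <1
  x=-0.979: |R|=0.53217 <1
  x=-0.820: |R|=0.53861 <1
  x=-2.322: |R|=1.55356 >1
  x=-2.274: |R|=1.48391 >1
  x=-1.928: |R|=1.05450 >1
Interval (-1.8750, 0).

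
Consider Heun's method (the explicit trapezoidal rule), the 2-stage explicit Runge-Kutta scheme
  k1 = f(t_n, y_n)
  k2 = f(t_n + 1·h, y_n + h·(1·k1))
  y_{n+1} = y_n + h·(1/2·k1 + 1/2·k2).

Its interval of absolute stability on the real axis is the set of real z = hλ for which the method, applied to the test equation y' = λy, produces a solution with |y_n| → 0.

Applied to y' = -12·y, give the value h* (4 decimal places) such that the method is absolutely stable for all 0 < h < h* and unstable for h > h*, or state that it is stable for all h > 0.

Set f=λy, z=hλ:
  order 2, 2-stage ⇒ R(z)=1+z+z^2/2
  (e.g. R(-0.84)=0.51280, |R|=0.51280)

Find x<0 with |R(x)|<1.
x=-0.84: |R|=0.5128
|R(-1.68)|=0.7312 |R(-1.05)|=0.5012 |R(-0.89)|=0.5061
Bisect:
  x_lo=-2.4648 |R|=1.5729  x_hi=-0.2473 |R|=0.7833
  mid=-1.35608 |R|=0.56340 →hi
  mid=-1.91046 |R|=0.91447 →hi
  mid=-2.18765 |R|=1.20526 →lo
  mid=-2.04906 |R|=1.05026 →lo
  mid=-1.97976 |R|=0.97997 →hi
  mid=-2.01441 |R|=1.01451 →lo
  mid=-1.99709 |R|=0.99709 →hi
  mid=-2.00575 |R|=1.00576 →lo
  mid=-2.00142 |R|=1.00142 →lo
  mid=-1.99925 |R|=0.99925 →hi
  ...
  [-2.00006,-1.99993] ⇒ x*=-2.0000
Interval (-2.0000, 0).

(-2.0000,0); λ=-12 ⇒ h* = 0.1667.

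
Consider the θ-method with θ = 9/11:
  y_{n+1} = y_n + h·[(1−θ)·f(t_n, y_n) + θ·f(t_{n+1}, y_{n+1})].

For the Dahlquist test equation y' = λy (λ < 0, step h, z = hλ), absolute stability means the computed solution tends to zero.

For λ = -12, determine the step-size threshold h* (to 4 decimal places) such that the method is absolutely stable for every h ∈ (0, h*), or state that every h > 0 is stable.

unbounded; (−∞, 0). Any h>0 works for λ=-12.

Test eqn y'=λy, z=hλ:
  y_{n+1} = y_n + z·[2/11·y_n + 9/11·y_{n+1}] ⇒ (1 − 9/11z)y_{n+1} = (1 + 2/11z)y_n
  ⇒ R(z) = (1 + 2/11z)/(1 − 9/11z).

Find x<0 with |R(x)|<1.
x=-1.57: |R|=0.3128
x=-2: |R|=0.2414
x=-10: |R|=0.0891
x=-100: |R|=0.2075
θ=9/11≥1/2 ⇒ |1+2/11x|<|1−9/11x| ∀x<0 ⇒ interval (−∞,0).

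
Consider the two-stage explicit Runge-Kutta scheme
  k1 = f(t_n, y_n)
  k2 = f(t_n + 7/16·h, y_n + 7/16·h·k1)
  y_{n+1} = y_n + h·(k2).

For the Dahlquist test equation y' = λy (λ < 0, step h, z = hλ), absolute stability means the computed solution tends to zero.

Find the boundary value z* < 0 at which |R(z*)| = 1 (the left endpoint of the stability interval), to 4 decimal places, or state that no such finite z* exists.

z* = -2.2857.

With y'=λy (z=hλ):
  k1=λy_n ⇒ h·k1=z·y_n;  k2=λ(1+7/16z)y_n ⇒ h·k2=z(1+7/16z)y_n
  y_{n+1}/y_n = 1 + z(1+7/16z) = 1 + z + 7/16z²
  R(z) = 1 + z + 7/16z².

Need |R(x)|<1, x<0.
x=-1.22: |R|=0.4312
R=1: x+7/16x²=0 ⇒ x=−16/7=-2.2857; min R=1−1/(4·7/16)=0.4286>−1
Confirm numerically:
  x=-2.230: |R|=0.94564 <1
  x=-1.732: |R|=0.58042 <1
  x=-1.395: |R|=0.45639 <1
  x=-2.595: |R|=1.35114 >1
  x=-2.494: |R|=1.22727 >1
  x=-2.481: |R|=1.21197 >1
So |R|<1 on (-2.2857, 0).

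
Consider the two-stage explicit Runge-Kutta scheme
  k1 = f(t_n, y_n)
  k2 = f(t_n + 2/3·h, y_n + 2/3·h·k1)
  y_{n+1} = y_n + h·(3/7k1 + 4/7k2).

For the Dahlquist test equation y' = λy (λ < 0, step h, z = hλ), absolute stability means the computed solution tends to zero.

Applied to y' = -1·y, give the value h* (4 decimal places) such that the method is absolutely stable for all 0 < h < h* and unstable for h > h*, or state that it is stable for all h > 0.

(-2.6250,0); λ=-1 ⇒ h* = (21/8)/1 = 2.6250.

Test eqn y'=λy, z=hλ:
  k1=λy_n ⇒ h·k1=z·y_n;  k2=λ(1+2/3z)y_n ⇒ h·k2=z(1+2/3z)y_n
  y_{n+1}/y_n = 1 + 3/7z + 4/7z(1+2/3z) = 1 + z + 8/21z²
  R(z) = 1 + z + 8/21z².

Boundary: |R(x)|=1, x<0.
x=-1.71: |R|=0.4039
R=1: x+8/21x²=0 ⇒ x=−21/8=-2.6250; min R=1−1/(4·8/21)=0.3438>−1
Confirm numerically:
  x=-2.601: |R|=0.97622 <1
  x=-1.963: |R|=0.50495 <1
  x=-1.626: |R|=0.38119 <1
  x=-1.056: |R|=0.36881 <1
  x=-3.207: |R|=1.71104 >1
  x=-3.047: |R|=1.48984 >1
  x=-2.921: |R|=1.32938 >1
So |R|<1 on (-2.6250, 0).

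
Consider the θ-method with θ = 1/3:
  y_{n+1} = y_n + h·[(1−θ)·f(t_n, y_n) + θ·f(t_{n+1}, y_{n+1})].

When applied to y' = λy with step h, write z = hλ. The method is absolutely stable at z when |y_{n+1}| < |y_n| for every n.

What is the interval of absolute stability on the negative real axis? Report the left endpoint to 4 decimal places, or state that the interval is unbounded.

(-6.0000, 0).

Set f=λy, z=hλ:
  y_{n+1} = y_n + z·[2/3·y_n + 1/3·y_{n+1}] ⇒ (1 − 1/3z)y_{n+1} = (1 + 2/3z)y_n
  Hence R(z) = (1 + 2/3z)/(1 − 1/3z).

Solve |R(x)|<1 on ℝ⁻.
x=-0.96: |R|=0.2727
R=−1: 1+2/3x = −1+1/3x ⇒ -1/3x=2 ⇒ x=2/(-1/3)=-6.0000
Confirm numerically:
  x=-5.605: |R|=0.95410 <1
  x=-3.729: |R|=0.66251 <1
  x=-3.021: |R|=0.50523 <1
  x=-2.757: |R|=0.43669 <1
  x=-6.439: |R|=1.04651 >1
  x=-6.371: |R|=1.03959 >1
  x=-6.262: |R|=1.02829 >1
Interval (-6.0000, 0).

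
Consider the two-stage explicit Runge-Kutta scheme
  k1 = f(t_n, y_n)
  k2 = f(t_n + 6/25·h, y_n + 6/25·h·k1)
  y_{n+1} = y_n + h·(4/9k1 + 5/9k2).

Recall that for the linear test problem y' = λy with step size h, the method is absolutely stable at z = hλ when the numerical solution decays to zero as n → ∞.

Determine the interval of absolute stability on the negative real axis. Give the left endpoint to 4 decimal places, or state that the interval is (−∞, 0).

z∈(-7.5000,0).

On y'=λy, z=hλ:
  k1=λy_n ⇒ h·k1=z·y_n;  k2=λ(1+6/25z)y_n ⇒ h·k2=z(1+6/25z)y_n
  y_{n+1}/y_n = 1 + 4/9z + 5/9z(1+6/25z) = 1 + z + 2/15z²
  ⇒ R(z) = 1 + z + 2/15z².

Solve |R(x)|<1 on ℝ⁻.
x=-0.43: |R|=0.5947
R=1: x+2/15x²=0 ⇒ x=−15/2=-7.5000; min R=1−1/(4·2/15)=-0.8750>−1
Confirm numerically:
  x=-5.440: |R|=0.49419 <1
  x=-5.022: |R|=0.65927 <1
  x=-3.645: |R|=0.87353 <1
  x=-3.634: |R|=0.87321 <1
  x=-7.918: |R|=1.44130 >1
  x=-7.846: |R|=1.36196 >1
  x=-7.748: |R|=1.25620 >1
Stable set (-7.5000, 0).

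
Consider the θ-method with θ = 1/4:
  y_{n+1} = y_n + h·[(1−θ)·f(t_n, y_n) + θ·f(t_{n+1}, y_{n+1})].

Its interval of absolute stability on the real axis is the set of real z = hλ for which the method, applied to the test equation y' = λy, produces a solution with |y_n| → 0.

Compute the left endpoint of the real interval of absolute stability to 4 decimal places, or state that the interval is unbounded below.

z* = -4.0000.

With y'=λy (z=hλ):
  y_{n+1} = y_n + z·[3/4·y_n + 1/4·y_{n+1}] ⇒ (1 − 1/4z)y_{n+1} = (1 + 3/4z)y_n
  R(z) = (1 + 3/4z)/(1 − 1/4z).

Need |R(x)|<1, x<0.
x=-0.76: |R|=0.3613
R=−1: 1+3/4x = −1+1/4x ⇒ -1/2x=2 ⇒ x=2/(-1/2)=-4.0000
Confirm numerically:
  x=-3.410: |R|=0.84076 <1
  x=-3.349: |R|=0.82283 <1
  x=-3.086: |R|=0.74203 <1
  x=-2.866: |R|=0.66968 <1
  x=-4.545: |R|=1.12756 >1
  x=-4.476: |R|=1.11232 >1
  x=-4.406: |R|=1.09660 >1
So |R|<1 on (-4.0000, 0).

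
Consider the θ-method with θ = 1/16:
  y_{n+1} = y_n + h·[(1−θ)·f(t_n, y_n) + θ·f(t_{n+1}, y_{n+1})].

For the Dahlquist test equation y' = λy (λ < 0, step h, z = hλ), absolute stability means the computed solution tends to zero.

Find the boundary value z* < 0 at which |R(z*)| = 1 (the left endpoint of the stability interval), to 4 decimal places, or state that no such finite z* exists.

z* = -2.2857.

With y'=λy (z=hλ):
  y_{n+1} = y_n + z·[15/16·y_n + 1/16·y_{n+1}] ⇒ (1 − 1/16z)y_{n+1} = (1 + 15/16z)y_n
  R(z) = (1 + 15/16z)/(1 − 1/16z).

Find x<0 with |R(x)|<1.
x=-0.93: |R|=0.1211
R=−1: 1+15/16x = −1+1/16x ⇒ -7/8x=2 ⇒ x=2/(-7/8)=-2.2857
Confirm numerically:
  x=-1.851: |R|=0.65907 <1
  x=-1.454: |R|=0.33287 <1
  x=-1.064: |R|=0.00234 <1
  x=-0.935: |R|=0.11662 <1
  x=-2.666: |R|=1.28522 >1
  x=-2.588: |R|=1.22767 >1
  x=-2.459: |R|=1.13143 >1
Stable set (-2.2857, 0).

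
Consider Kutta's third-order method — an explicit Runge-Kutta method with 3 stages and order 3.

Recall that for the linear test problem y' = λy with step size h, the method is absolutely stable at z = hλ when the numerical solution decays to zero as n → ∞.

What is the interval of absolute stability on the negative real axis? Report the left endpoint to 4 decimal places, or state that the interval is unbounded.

z∈(-2.5127,0).

With y'=λy (z=hλ):
  order 3, 3-stage ⇒ R(z)=1+z+z^2/2+z^3/6
  (e.g. R(-0.35)=0.70410, |R|=0.70410)

Solve |R(x)|<1 on ℝ⁻.
x=-0.35: |R|=0.7041
|R(-2.38)|=0.7947 |R(-1.75)|=0.1120 |R(-0.93)|=0.3684
Bisect:
  x_lo=-3.3676 |R|=3.0625  x_hi=-0.2346 |R|=0.7908
  mid=-1.80111 |R|=0.15291 →hi
  mid=-2.58437 |R|=1.12171 →lo
  mid=-2.19274 |R|=0.54584 →hi
  mid=-2.38855 |R|=0.80715 →hi
  mid=-2.48646 |R|=0.95730 →hi
  mid=-2.53542 |R|=1.03767 →lo
  mid=-2.51094 |R|=0.99703 →hi
  ...
  [-2.51285,-2.51266] ⇒ x*=-2.5127
Stable set (-2.5127, 0).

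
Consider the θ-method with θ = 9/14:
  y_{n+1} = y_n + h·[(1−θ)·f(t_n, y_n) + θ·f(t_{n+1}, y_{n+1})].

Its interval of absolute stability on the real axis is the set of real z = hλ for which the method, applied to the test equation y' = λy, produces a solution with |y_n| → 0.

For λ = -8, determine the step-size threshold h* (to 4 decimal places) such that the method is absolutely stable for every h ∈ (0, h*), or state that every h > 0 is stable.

With y'=λy (z=hλ):
  y_{n+1} = y_n + z·[5/14·y_n + 9/14·y_{n+1}] ⇒ (1 − 9/14z)y_{n+1} = (1 + 5/14z)y_n
  ⇒ R(z) = (1 + 5/14z)/(1 − 9/14z).

Boundary: |R(x)|=1, x<0.
x=-1.27: |R|=0.3008
x=-2: |R|=0.1250
x=-10: |R|=0.3462
x=-100: |R|=0.5317
θ=9/14≥1/2 ⇒ |1+5/14x|<|1−9/14x| ∀x<0 ⇒ unbounded interval.

(−∞, 0) — no finite endpoint. Any h>0 works for λ=-8.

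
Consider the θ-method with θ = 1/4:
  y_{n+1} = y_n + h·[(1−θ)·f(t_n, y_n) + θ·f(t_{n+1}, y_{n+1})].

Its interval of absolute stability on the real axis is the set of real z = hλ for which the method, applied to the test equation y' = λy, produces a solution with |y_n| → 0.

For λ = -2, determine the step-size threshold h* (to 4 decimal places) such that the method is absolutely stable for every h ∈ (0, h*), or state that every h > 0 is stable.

(-4.0000,0); λ=-2 ⇒ h* = (4)/2 = 2.0000.

With y'=λy (z=hλ):
  y_{n+1} = y_n + z·[3/4·y_n + 1/4·y_{n+1}] ⇒ (1 − 1/4z)y_{n+1} = (1 + 3/4z)y_n
  Hence R(z) = (1 + 3/4z)/(1 − 1/4z).

Need |R(x)|<1, x<0.
x=-1.57: |R|=0.1275
R=−1: 1+3/4x = −1+1/4x ⇒ -1/2x=2 ⇒ x=2/(-1/2)=-4.0000
Confirm numerically:
  x=-2.887: |R|=0.67678 <1
  x=-2.138: |R|=0.39329 <1
  x=-1.648: |R|=0.16714 <1
  x=-4.595: |R|=1.13845 >1
  x=-4.444: |R|=1.10516 >1
  x=-4.348: |R|=1.08337 >1
Interval (-4.0000, 0).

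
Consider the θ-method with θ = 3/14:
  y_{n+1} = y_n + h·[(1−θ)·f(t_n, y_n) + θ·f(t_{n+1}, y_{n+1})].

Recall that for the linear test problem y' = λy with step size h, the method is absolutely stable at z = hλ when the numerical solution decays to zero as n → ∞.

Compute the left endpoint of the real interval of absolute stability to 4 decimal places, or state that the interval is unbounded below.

left endpoint -3.5000.

With y'=λy (z=hλ):
  y_{n+1} = y_n + z·[11/14·y_n + 3/14·y_{n+1}] ⇒ (1 − 3/14z)y_{n+1} = (1 + 11/14z)y_n
  so R(z) = (1 + 11/14z)/(1 − 3/14z).

Find x<0 with |R(x)|<1.
x=-1.41: |R|=0.0828
R=−1: 1+11/14x = −1+3/14x ⇒ -4/7x=2 ⇒ x=2/(-4/7)=-3.5000
Confirm numerically:
  x=-3.433: |R|=0.97794 <1
  x=-2.467: |R|=0.61385 <1
  x=-1.912: |R|=0.35630 <1
  x=-1.681: |R|=0.23583 <1
  x=-4.051: |R|=1.16855 >1
  x=-3.643: |R|=1.04589 >1
Stable set (-3.5000, 0).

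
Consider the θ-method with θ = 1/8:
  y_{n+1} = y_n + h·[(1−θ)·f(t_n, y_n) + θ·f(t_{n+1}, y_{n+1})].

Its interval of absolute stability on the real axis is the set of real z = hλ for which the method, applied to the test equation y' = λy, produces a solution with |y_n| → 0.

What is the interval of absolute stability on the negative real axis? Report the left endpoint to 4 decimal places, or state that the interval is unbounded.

Test eqn y'=λy, z=hλ:
  y_{n+1} = y_n + z·[7/8·y_n + 1/8·y_{n+1}] ⇒ (1 − 1/8z)y_{n+1} = (1 + 7/8z)y_n
  R(z) = (1 + 7/8z)/(1 − 1/8z).

Find x<0 with |R(x)|<1.
x=-0.96: |R|=0.1429
R=−1: 1+7/8x = −1+1/8x ⇒ -3/4x=2 ⇒ x=2/(-3/4)=-2.6667
Confirm numerically:
  x=-2.641: |R|=0.98553 <1
  x=-2.604: |R|=0.96454 <1
  x=-2.435: |R|=0.86679 <1
  x=-2.234: |R|=0.74634 <1
  x=-2.917: |R|=1.13758 >1
  x=-2.751: |R|=1.04707 >1
  x=-2.695: |R|=1.01590 >1
Interval (-2.6667, 0).

z∈(-2.6667,0).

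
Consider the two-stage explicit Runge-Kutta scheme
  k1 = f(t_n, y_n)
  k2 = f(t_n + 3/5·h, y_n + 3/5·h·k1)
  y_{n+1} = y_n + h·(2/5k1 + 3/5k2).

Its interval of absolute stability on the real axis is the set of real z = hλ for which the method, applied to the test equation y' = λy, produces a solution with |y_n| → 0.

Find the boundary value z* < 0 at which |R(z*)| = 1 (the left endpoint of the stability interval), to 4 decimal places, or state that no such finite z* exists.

left endpoint -2.7778.

On y'=λy, z=hλ:
  k1=λy_n ⇒ h·k1=z·y_n;  k2=λ(1+3/5z)y_n ⇒ h·k2=z(1+3/5z)y_n
  y_{n+1}/y_n = 1 + 2/5z + 3/5z(1+3/5z) = 1 + z + 9/25z²
  so R(z) = 1 + z + 9/25z².

Need |R(x)|<1, x<0.
x=-1.13: |R|=0.3297
R=1: x+9/25x²=0 ⇒ x=−25/9=-2.7778; min R=1−1/(4·9/25)=0.3056>−1
Confirm numerically:
  x=-2.669: |R|=0.89548 <1
  x=-2.379: |R|=0.65847 <1
  x=-1.348: |R|=0.30616 <1
  x=-1.256: |R|=0.31191 <1
  x=-3.207: |R|=1.49555 >1
  x=-2.818: |R|=1.04080 >1
Interval (-2.7778, 0).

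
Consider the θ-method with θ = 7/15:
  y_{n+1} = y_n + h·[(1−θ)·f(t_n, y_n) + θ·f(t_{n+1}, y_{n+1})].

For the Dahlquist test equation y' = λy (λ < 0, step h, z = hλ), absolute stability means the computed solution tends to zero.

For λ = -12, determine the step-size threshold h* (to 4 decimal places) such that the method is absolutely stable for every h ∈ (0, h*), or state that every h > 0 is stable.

(-30.0000,0); λ=-12 ⇒ h* = (30)/12 = 2.5000.

On y'=λy, z=hλ:
  y_{n+1} = y_n + z·[8/15·y_n + 7/15·y_{n+1}] ⇒ (1 − 7/15z)y_{n+1} = (1 + 8/15z)y_n
  Hence R(z) = (1 + 8/15z)/(1 − 7/15z).

Need |R(x)|<1, x<0.
x=-1.5: |R|=0.1176
R=−1: 1+8/15x = −1+7/15x ⇒ -1/15x=2 ⇒ x=2/(-1/15)=-30.0000
Confirm numerically:
  x=-26.171: |R|=0.98068 <1
  x=-15.945: |R|=0.88899 <1
  x=-13.681: |R|=0.85267 <1
  x=-30.574: |R|=1.00251 >1
  x=-30.422: |R|=1.00185 >1
Stable set (-30.0000, 0).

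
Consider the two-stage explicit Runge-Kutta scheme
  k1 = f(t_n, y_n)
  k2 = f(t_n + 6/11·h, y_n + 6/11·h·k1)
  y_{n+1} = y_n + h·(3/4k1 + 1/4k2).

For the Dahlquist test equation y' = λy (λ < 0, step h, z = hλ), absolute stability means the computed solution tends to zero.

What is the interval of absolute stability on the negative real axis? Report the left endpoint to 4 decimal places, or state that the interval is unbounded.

(-7.3333, 0).

Set f=λy, z=hλ:
  k1=λy_n ⇒ h·k1=z·y_n;  k2=λ(1+6/11z)y_n ⇒ h·k2=z(1+6/11z)y_n
  y_{n+1}/y_n = 1 + 3/4z + 1/4z(1+6/11z) = 1 + z + 3/22z²
  so R(z) = 1 + z + 3/22z².

Boundary: |R(x)|=1, x<0.
x=-0.41: |R|=0.6129
R=1: x+3/22x²=0 ⇒ x=−22/3=-7.3333; min R=1−1/(4·3/22)=-0.8333>−1
Confirm numerically:
  x=-6.463: |R|=0.23296 <1
  x=-6.174: |R|=0.02395 <1
  x=-4.842: |R|=0.64496 <1
  x=-3.963: |R|=0.82136 <1
  x=-7.834: |R|=1.53485 >1
  x=-7.654: |R|=1.33469 >1
Stable set (-7.3333, 0).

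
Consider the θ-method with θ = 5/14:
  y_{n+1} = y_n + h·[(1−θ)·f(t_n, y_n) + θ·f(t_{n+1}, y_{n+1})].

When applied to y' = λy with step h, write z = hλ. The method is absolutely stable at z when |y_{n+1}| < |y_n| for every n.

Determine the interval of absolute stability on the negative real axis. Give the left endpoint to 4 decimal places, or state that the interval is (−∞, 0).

Set f=λy, z=hλ:
  y_{n+1} = y_n + z·[9/14·y_n + 5/14·y_{n+1}] ⇒ (1 − 5/14z)y_{n+1} = (1 + 9/14z)y_n
  so R(z) = (1 + 9/14z)/(1 − 5/14z).

Boundary: |R(x)|=1, x<0.
x=-0.51: |R|=0.5686
R=−1: 1+9/14x = −1+5/14x ⇒ -2/7x=2 ⇒ x=2/(-2/7)=-7.0000
Confirm numerically:
  x=-5.883: |R|=0.89709 <1
  x=-3.925: |R|=0.63420 <1
  x=-2.986: |R|=0.44501 <1
  x=-2.820: |R|=0.40498 <1
  x=-7.344: |R|=1.02713 >1
  x=-7.275: |R|=1.02184 >1
Stable set (-7.0000, 0).

z∈(-7.0000,0).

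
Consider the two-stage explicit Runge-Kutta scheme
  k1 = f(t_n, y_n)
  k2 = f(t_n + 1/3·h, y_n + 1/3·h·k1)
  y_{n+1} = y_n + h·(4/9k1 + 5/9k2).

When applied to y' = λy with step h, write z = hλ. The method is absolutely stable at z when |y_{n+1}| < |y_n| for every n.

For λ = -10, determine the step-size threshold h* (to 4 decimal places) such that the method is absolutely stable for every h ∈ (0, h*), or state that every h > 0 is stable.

On y'=λy, z=hλ:
  k1=λy_n ⇒ h·k1=z·y_n;  k2=λ(1+1/3z)y_n ⇒ h·k2=z(1+1/3z)y_n
  y_{n+1}/y_n = 1 + 4/9z + 5/9z(1+1/3z) = 1 + z + 5/27z²
  ⇒ R(z) = 1 + z + 5/27z².

Boundary: |R(x)|=1, x<0.
x=-1.16: |R|=0.0892
R=1: x+5/27x²=0 ⇒ x=−27/5=-5.4000; min R=1−1/(4·5/27)=-0.3500>−1
Confirm numerically:
  x=-5.353: |R|=0.95341 <1
  x=-4.402: |R|=0.18645 <1
  x=-3.549: |R|=0.21652 <1
  x=-5.769: |R|=1.39422 >1
  x=-5.590: |R|=1.19669 >1
  x=-5.464: |R|=1.06476 >1
Interval (-5.4000, 0).

(-5.4000,0); λ=-10 ⇒ h* = (27/5)/10 = 0.5400.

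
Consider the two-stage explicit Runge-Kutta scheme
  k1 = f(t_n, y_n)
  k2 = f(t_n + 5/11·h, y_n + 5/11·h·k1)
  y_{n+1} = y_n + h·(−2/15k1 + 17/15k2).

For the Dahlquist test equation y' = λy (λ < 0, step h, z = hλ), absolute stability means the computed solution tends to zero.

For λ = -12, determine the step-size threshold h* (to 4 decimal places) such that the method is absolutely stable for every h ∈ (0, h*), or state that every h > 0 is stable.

On y'=λy, z=hλ:
  k1=λy_n ⇒ h·k1=z·y_n;  k2=λ(1+5/11z)y_n ⇒ h·k2=z(1+5/11z)y_n
  y_{n+1}/y_n = 1 − 2/15z + 17/15z(1+5/11z) = 1 + z + 17/33z²
  R(z) = 1 + z + 17/33z².

Solve |R(x)|<1 on ℝ⁻.
x=-0.67: |R|=0.5613
R=1: x+17/33x²=0 ⇒ x=−33/17=-1.9412; min R=1−1/(4·17/33)=0.5147>−1
Confirm numerically:
  x=-1.791: |R|=0.86144 <1
  x=-1.534: |R|=0.67823 <1
  x=-1.481: |R|=0.64891 <1
  x=-2.453: |R|=1.64677 >1
  x=-2.041: |R|=1.10496 >1
  x=-2.017: |R|=1.07879 >1
Interval (-1.9412, 0).

(-1.9412,0); λ=-12 ⇒ h* = (33/17)/12 = 0.1618.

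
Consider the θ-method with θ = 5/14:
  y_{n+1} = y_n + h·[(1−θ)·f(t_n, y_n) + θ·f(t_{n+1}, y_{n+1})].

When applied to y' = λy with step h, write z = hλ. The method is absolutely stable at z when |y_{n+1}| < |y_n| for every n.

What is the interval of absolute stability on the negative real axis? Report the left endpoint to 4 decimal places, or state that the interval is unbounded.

With y'=λy (z=hλ):
  y_{n+1} = y_n + z·[9/14·y_n + 5/14·y_{n+1}] ⇒ (1 − 5/14z)y_{n+1} = (1 + 9/14z)y_n
  Hence R(z) = (1 + 9/14z)/(1 − 5/14z).

Find x<0 with |R(x)|<1.
x=-1.66: |R|=0.0422
R=−1: 1+9/14x = −1+5/14x ⇒ -2/7x=2 ⇒ x=2/(-2/7)=-7.0000
Confirm numerically:
  x=-6.010: |R|=0.91010 <1
  x=-5.398: |R|=0.84367 <1
  x=-5.240: |R|=0.82488 <1
  x=-3.753: |R|=0.60360 <1
  x=-7.460: |R|=1.03587 >1
  x=-7.236: |R|=1.01881 >1
  x=-7.178: |R|=1.01427 >1
So |R|<1 on (-7.0000, 0).

z∈(-7.0000,0).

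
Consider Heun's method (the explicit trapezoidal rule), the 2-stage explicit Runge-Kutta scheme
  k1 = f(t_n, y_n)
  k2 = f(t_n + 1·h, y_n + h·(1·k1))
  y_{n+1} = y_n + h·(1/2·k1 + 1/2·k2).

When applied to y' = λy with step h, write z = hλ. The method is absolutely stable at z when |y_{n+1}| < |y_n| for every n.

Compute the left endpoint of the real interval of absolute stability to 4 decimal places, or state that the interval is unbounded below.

z* = -2.0000.

With y'=λy (z=hλ):
  order 2, 2-stage ⇒ R(z)=1+z+z^2/2
  (e.g. R(-0.99)=0.50005, |R|=0.50005)

Need |R(x)|<1, x<0.
x=-0.99: |R|=0.5000
|R(-1.78)|=0.8042 |R(-1.68)|=0.7312 |R(-0.98)|=0.5002
Bisect:
  x_lo=-2.6380 |R|=1.8416  x_hi=-0.2320 |R|=0.7949
  mid=-1.43501 |R|=0.59461 →hi
  mid=-2.03651 |R|=1.03718 →lo
  mid=-1.73576 |R|=0.77067 →hi
  mid=-1.88614 |R|=0.89262 →hi
  mid=-1.96133 |R|=0.96207 →hi
  mid=-1.99892 |R|=0.99892 →hi
  mid=-2.01772 |R|=1.01787 →lo
  ...
  [-2.00009,-1.99995] ⇒ x*=-2.0000
Interval (-2.0000, 0).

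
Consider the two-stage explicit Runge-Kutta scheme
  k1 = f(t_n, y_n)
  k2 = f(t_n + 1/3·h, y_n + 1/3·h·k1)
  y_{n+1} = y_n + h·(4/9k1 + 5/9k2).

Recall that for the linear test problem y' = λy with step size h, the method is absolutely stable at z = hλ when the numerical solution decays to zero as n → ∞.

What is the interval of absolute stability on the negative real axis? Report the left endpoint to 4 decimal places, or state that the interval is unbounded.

z∈(-5.4000,0).

With y'=λy (z=hλ):
  k1=λy_n ⇒ h·k1=z·y_n;  k2=λ(1+1/3z)y_n ⇒ h·k2=z(1+1/3z)y_n
  y_{n+1}/y_n = 1 + 4/9z + 5/9z(1+1/3z) = 1 + z + 5/27z²
  so R(z) = 1 + z + 5/27z².

Need |R(x)|<1, x<0.
x=-1.63: |R|=0.1380
R=1: x+5/27x²=0 ⇒ x=−27/5=-5.4000; min R=1−1/(4·5/27)=-0.3500>−1
Confirm numerically:
  x=-4.500: |R|=0.25000 <1
  x=-3.833: |R|=0.11228 <1
  x=-3.457: |R|=0.24388 <1
  x=-3.244: |R|=0.29520 <1
  x=-5.754: |R|=1.37721 >1
  x=-5.752: |R|=1.37495 >1
  x=-5.591: |R|=1.19776 >1
So |R|<1 on (-5.4000, 0).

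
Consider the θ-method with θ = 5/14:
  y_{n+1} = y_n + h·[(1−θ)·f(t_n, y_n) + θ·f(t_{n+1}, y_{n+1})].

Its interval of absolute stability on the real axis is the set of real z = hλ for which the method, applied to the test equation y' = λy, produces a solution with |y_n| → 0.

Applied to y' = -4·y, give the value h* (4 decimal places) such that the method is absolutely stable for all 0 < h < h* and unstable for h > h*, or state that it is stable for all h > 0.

With y'=λy (z=hλ):
  y_{n+1} = y_n + z·[9/14·y_n + 5/14·y_{n+1}] ⇒ (1 − 5/14z)y_{n+1} = (1 + 9/14z)y_n
  ⇒ R(z) = (1 + 9/14z)/(1 − 5/14z).

Need |R(x)|<1, x<0.
x=-0.98: |R|=0.2741
R=−1: 1+9/14x = −1+5/14x ⇒ -2/7x=2 ⇒ x=2/(-2/7)=-7.0000
Confirm numerically:
  x=-6.028: |R|=0.91192 <1
  x=-3.593: |R|=0.57366 <1
  x=-3.164: |R|=0.48545 <1
  x=-7.534: |R|=1.04134 >1
  x=-7.358: |R|=1.02819 >1
  x=-7.105: |R|=1.00848 >1
So |R|<1 on (-7.0000, 0).

(-7.0000,0); λ=-4 ⇒ h* = (7)/4 = 1.7500.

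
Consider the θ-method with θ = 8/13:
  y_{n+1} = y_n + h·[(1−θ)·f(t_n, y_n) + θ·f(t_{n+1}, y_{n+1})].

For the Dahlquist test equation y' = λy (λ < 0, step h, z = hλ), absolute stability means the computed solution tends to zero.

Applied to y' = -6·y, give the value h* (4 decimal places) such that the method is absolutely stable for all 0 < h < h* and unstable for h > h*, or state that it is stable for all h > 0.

interval (−∞, 0). Any h>0 works for λ=-6.

Set f=λy, z=hλ:
  y_{n+1} = y_n + z·[5/13·y_n + 8/13·y_{n+1}] ⇒ (1 − 8/13z)y_{n+1} = (1 + 5/13z)y_n
  Hence R(z) = (1 + 5/13z)/(1 − 8/13z).

Need |R(x)|<1, x<0.
x=-0.94: |R|=0.4045
x=-2: |R|=0.1034
x=-10: |R|=0.3978
x=-100: |R|=0.5990
θ=8/13≥1/2 ⇒ |1+5/13x|<|1−8/13x| ∀x<0 ⇒ unbounded interval.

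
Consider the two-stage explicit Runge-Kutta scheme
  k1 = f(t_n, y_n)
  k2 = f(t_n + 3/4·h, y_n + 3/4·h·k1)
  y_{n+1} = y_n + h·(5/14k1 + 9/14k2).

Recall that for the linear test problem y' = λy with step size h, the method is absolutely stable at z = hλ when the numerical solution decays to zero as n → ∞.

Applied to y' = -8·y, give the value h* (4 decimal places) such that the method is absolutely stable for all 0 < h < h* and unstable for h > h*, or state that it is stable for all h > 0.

Test eqn y'=λy, z=hλ:
  k1=λy_n ⇒ h·k1=z·y_n;  k2=λ(1+3/4z)y_n ⇒ h·k2=z(1+3/4z)y_n
  y_{n+1}/y_n = 1 + 5/14z + 9/14z(1+3/4z) = 1 + z + 27/56z²
  ⇒ R(z) = 1 + z + 27/56z².

Boundary: |R(x)|=1, x<0.
x=-0.81: |R|=0.5063
R=1: x+27/56x²=0 ⇒ x=−56/27=-2.0741; min R=1−1/(4·27/56)=0.4815>−1
Confirm numerically:
  x=-2.024: |R|=0.95113 <1
  x=-1.726: |R|=0.71034 <1
  x=-1.051: |R|=0.48158 <1
  x=-2.510: |R|=1.52755 >1
  x=-2.483: |R|=1.48955 >1
  x=-2.457: |R|=1.45362 >1
Stable set (-2.0741, 0).

(-2.0741,0); λ=-8 ⇒ h* = (56/27)/8 = 0.2593.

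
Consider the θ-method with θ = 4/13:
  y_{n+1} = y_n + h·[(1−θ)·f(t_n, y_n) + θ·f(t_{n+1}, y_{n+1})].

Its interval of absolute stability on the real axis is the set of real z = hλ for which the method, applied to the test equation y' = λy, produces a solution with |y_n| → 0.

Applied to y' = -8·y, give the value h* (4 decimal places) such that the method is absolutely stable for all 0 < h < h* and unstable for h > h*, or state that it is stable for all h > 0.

(-5.2000,0); λ=-8 ⇒ h* = (26/5)/8 = 0.6500.

Test eqn y'=λy, z=hλ:
  y_{n+1} = y_n + z·[9/13·y_n + 4/13·y_{n+1}] ⇒ (1 − 4/13z)y_{n+1} = (1 + 9/13z)y_n
  ⇒ R(z) = (1 + 9/13z)/(1 − 4/13z).

Boundary: |R(x)|=1, x<0.
x=-0.39: |R|=0.6518
R=−1: 1+9/13x = −1+4/13x ⇒ -5/13x=2 ⇒ x=2/(-5/13)=-5.2000
Confirm numerically:
  x=-2.839: |R|=0.51531 <1
  x=-2.528: |R|=0.42195 <1
  x=-2.491: |R|=0.41016 <1
  x=-5.756: |R|=1.07717 >1
  x=-5.365: |R|=1.02394 >1
  x=-5.349: |R|=1.02166 >1
So |R|<1 on (-5.2000, 0).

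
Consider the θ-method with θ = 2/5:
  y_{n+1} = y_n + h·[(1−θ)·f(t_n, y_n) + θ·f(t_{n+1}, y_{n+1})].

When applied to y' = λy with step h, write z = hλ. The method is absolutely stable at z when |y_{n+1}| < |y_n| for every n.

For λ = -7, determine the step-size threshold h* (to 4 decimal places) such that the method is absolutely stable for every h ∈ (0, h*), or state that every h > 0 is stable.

Test eqn y'=λy, z=hλ:
  y_{n+1} = y_n + z·[3/5·y_n + 2/5·y_{n+1}] ⇒ (1 − 2/5z)y_{n+1} = (1 + 3/5z)y_n
  ⇒ R(z) = (1 + 3/5z)/(1 − 2/5z).

Find x<0 with |R(x)|<1.
x=-1.63: |R|=0.0133
R=−1: 1+3/5x = −1+2/5x ⇒ -1/5x=2 ⇒ x=2/(-1/5)=-10.0000
Confirm numerically:
  x=-7.777: |R|=0.89185 <1
  x=-7.179: |R|=0.85427 <1
  x=-7.169: |R|=0.85360 <1
  x=-7.053: |R|=0.84576 <1
  x=-10.200: |R|=1.00787 >1
  x=-10.172: |R|=1.00679 >1
  x=-10.048: |R|=1.00191 >1
Interval (-10.0000, 0).

(-10.0000,0); λ=-7 ⇒ h* = (10)/7 = 1.4286.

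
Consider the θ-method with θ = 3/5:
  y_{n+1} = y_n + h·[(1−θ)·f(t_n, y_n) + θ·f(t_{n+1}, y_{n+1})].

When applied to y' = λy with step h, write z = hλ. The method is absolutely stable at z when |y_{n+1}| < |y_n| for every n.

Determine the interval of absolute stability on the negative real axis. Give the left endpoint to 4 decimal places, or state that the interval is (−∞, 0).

Set f=λy, z=hλ:
  y_{n+1} = y_n + z·[2/5·y_n + 3/5·y_{n+1}] ⇒ (1 − 3/5z)y_{n+1} = (1 + 2/5z)y_n
  Hence R(z) = (1 + 2/5z)/(1 − 3/5z).

Find x<0 with |R(x)|<1.
x=-1.28: |R|=0.2760
x=-2: |R|=0.0909
x=-10: |R|=0.4286
x=-100: |R|=0.6393
θ=3/5≥1/2 ⇒ |1+2/5x|<|1−3/5x| ∀x<0 ⇒ unbounded interval.

(−∞, 0) — no finite endpoint.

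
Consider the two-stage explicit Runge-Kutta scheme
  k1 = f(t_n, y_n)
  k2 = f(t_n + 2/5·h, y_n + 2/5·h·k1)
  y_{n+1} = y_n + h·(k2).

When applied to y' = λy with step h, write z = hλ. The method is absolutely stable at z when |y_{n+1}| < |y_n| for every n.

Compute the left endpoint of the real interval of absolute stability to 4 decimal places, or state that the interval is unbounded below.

On y'=λy, z=hλ:
  k1=λy_n ⇒ h·k1=z·y_n;  k2=λ(1+2/5z)y_n ⇒ h·k2=z(1+2/5z)y_n
  y_{n+1}/y_n = 1 + z(1+2/5z) = 1 + z + 2/5z²
  so R(z) = 1 + z + 2/5z².

Solve |R(x)|<1 on ℝ⁻.
x=-1.19: |R|=0.3764
R=1: x+2/5x²=0 ⇒ x=−5/2=-2.5000; min R=1−1/(4·2/5)=0.3750>−1
Confirm numerically:
  x=-2.284: |R|=0.80266 <1
  x=-1.753: |R|=0.47620 <1
  x=-1.658: |R|=0.44159 <1
  x=-2.692: |R|=1.20675 >1
  x=-2.669: |R|=1.18042 >1
  x=-2.616: |R|=1.12138 >1
So |R|<1 on (-2.5000, 0).

z* = -2.5000.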